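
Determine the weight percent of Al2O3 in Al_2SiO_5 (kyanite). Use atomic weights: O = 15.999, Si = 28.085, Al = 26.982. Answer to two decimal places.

Formula mass = 162.044 g/mol.
2 Al → 1.0000 mol Al2O3 per formula unit; M(Al2O3) = 101.961, so Al2O3 mass = 101.961 g.
101.961/162.044 × 100 = 62.92 wt%.

62.92 wt%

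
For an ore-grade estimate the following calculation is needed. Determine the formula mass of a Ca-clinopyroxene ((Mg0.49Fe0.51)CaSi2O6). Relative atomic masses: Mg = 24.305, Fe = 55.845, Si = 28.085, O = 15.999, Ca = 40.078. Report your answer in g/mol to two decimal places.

232.63 g/mol

The formula mass is the sum 0.49(24.305) + 0.51(55.845) + 1(40.078) + 2(28.085) + 6(15.999).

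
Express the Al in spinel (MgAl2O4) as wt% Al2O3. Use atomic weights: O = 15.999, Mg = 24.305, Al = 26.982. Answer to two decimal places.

Molar mass of MgAl2O4 = 1×24.305 + 2×26.982 + 4×15.999 = 142.265 g/mol.
Each formula unit contains 2 Al, equivalent to 2/2 = 1.0000 mol Al2O3.
M(Al2O3) = 2×26.982 + 3×15.999 = 101.961 g/mol.
Mass of Al2O3 per formula unit = 1.0000 × 101.961 = 101.961 g.
Al2O3 wt% = 101.961 / 142.265 × 100 = 71.67%.

71.67 wt%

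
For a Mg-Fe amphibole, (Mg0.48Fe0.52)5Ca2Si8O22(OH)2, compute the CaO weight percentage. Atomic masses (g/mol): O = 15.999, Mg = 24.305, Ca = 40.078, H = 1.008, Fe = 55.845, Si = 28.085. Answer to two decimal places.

Formula mass = 894.357 g/mol.
2 Ca → 2.0000 mol CaO per formula unit; M(CaO) = 56.077, so CaO mass = 112.154 g.
112.154/894.357 × 100 = 12.54 wt%.

12.54 wt%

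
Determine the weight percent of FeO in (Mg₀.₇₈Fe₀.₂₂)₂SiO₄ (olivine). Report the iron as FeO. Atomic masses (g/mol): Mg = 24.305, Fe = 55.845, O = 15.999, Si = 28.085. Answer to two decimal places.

Molar mass of (Mg₀.₇₈Fe₀.₂₂)₂SiO₄ = 1.56*24.305 + 0.44*55.845 + 1*28.085 + 4*15.999 = 154.569 g/mol.
Each formula unit contains 0.44 Fe, equivalent to 0.44/1 = 0.4400 mol FeO.
M(FeO) = 1×55.845 + 1×15.999 = 71.844 g/mol.
Mass of FeO per formula unit = 0.4400 × 71.844 = 31.611 g.
FeO wt% = 31.611 / 154.569 × 100 = 20.45%.

20.45 wt%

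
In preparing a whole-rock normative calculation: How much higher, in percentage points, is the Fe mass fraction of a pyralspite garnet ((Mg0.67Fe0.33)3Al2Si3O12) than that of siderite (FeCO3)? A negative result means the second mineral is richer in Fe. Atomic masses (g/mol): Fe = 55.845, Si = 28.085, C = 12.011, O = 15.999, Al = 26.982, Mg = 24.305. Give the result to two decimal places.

First mineral: 55.287 g Fe in 434.347 g formula = 12.73 wt% Fe.
Second mineral: 55.845 g Fe in 115.853 g formula = 48.20 wt% Fe.
12.73% − 48.20% gives a difference of -35.47 percentage points.

-35.47 percentage points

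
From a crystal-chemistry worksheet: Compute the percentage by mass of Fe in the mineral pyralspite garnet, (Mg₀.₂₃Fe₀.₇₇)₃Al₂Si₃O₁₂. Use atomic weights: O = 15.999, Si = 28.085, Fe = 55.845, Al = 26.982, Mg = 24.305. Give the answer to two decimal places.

Formula mass = 0.69×24.305 + 2.31×55.845 + 2×26.982 + 3×28.085 + 12×15.999 = 475.979 g/mol, of which 129.002 g is Fe.
So Fe makes up 129.002/475.979 = 0.2710 of the mass, i.e. 27.10%.

27.10 wt%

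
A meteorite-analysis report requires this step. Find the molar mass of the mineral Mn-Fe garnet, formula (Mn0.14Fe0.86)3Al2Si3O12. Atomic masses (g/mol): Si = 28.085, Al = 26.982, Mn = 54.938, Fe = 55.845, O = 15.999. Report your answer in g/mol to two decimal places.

Mn: 0.42 × 54.938 = 23.0740
Fe: 2.58 × 55.845 = 144.0801
Al: 2 × 26.982 = 53.9640
Si: 3 × 28.085 = 84.2550
O: 12 × 15.999 = 191.9880
Summing the contributions gives the formula mass.

497.36 g/mol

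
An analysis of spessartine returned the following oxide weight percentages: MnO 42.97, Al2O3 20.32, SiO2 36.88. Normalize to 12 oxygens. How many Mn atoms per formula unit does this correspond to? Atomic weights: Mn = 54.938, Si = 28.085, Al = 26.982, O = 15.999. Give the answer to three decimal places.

2.990 Mn apfu

MnO: 42.97/70.937 = 0.60575 mol → 0.60575 mol Mn, 0.60575 mol O.
Al2O3: 20.32/101.961 = 0.19929 mol → 0.39858 mol Al, 0.59787 mol O.
SiO2: 36.88/60.083 = 0.61382 mol → 0.61382 mol Si, 1.22764 mol O.
Total oxygen = 2.43126 mol. Normalization factor = 12/2.43126 = 4.93571.
Mn per 12 O = 0.60575 × 4.93571 = 2.990.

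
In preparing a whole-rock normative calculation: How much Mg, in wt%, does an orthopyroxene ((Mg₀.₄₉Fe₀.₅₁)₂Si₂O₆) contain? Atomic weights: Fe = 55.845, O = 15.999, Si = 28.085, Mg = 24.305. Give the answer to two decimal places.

Molar mass of (Mg₀.₄₉Fe₀.₅₁)₂Si₂O₆: 0.98×24.305 + 1.02×55.845 + 2×28.085 + 6×15.999 = 232.945 g/mol.
Mass of Mg per formula unit: 0.98 × 24.305 = 23.819 g.
Weight fraction Mg = 23.819 / 232.945 = 0.1023.

10.23 wt%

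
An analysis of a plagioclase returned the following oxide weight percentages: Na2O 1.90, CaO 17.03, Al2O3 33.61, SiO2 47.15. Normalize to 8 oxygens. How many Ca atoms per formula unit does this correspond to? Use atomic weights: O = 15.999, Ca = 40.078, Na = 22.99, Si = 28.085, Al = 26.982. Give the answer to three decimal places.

Na2O: 1.90/61.979 = 0.03066 mol → 0.06132 mol Na, 0.03066 mol O.
CaO: 17.03/56.077 = 0.30369 mol → 0.30369 mol Ca, 0.30369 mol O.
Al2O3: 33.61/101.961 = 0.32964 mol → 0.65928 mol Al, 0.98892 mol O.
SiO2: 47.15/60.083 = 0.78475 mol → 0.78475 mol Si, 1.56950 mol O.
Total oxygen = 2.89277 mol. Normalization factor = 8/2.89277 = 2.76552.
Ca per 8 O = 0.30369 × 2.76552 = 0.840.

0.840 Ca apfu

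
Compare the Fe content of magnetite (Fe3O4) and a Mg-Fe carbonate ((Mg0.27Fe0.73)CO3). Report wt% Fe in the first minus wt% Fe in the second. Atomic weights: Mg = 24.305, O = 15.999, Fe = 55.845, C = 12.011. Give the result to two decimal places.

34.38 percentage points

Fe in Fe3O4: molar mass 231.531 g/mol; 3×55.845 = 167.535 g → 72.36 wt%.
Fe in (Mg0.27Fe0.73)CO3: molar mass 107.337 g/mol; 0.73×55.845 = 40.767 g → 37.98 wt%.
Difference = 72.36 − 37.98 = 34.38 percentage points.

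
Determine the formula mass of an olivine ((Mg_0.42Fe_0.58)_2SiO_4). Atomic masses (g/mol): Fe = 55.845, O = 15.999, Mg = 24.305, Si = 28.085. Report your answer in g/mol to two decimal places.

177.28 g/mol

M = 0.84×24.305 + 1.16×55.845 + 1×28.085 + 4×15.999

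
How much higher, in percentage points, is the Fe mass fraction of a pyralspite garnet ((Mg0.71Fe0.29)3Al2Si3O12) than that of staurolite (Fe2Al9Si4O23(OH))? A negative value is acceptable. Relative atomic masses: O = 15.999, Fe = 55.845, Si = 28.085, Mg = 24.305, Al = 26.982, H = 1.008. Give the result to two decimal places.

M((Mg0.71Fe0.29)3Al2Si3O12) = 430.562 g/mol, so wt% Fe = 48.585/430.562 × 100 = 11.28%.
M(Fe2Al9Si4O23(OH)) = 851.852 g/mol, so wt% Fe = 111.690/851.852 × 100 = 13.11%.
11.28 − 13.11 = -1.83 pp.

-1.83 percentage points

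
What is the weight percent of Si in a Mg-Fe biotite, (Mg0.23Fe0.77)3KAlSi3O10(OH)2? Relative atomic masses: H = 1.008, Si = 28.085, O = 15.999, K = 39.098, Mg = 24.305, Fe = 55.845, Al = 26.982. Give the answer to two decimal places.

Formula mass = 0.69×24.305 + 2.31×55.845 + 1×39.098 + 1×26.982 + 3×28.085 + 12×15.999 + 2×1.008 = 490.111 g/mol, of which 84.255 g is Si.
So Si makes up 84.255/490.111 = 0.1719 of the mass, i.e. 17.19%.

17.19 mass %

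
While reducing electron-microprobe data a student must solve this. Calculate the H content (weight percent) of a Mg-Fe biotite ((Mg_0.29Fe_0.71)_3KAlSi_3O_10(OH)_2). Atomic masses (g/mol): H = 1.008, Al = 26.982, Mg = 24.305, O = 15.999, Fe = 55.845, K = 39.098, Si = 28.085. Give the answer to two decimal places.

0.42 weight percent

Formula mass = 0.87×24.305 + 2.13×55.845 + 1×39.098 + 1×26.982 + 3×28.085 + 12×15.999 + 2×1.008 = 484.434 g/mol, of which 2.016 g is H.
So H makes up 2.016/484.434 = 0.0042 of the mass, i.e. 0.42%.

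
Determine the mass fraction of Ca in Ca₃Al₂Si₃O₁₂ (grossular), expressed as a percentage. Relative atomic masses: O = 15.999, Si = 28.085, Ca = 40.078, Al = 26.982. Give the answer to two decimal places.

Molar mass of Ca₃Al₂Si₃O₁₂: 3*40.078 + 2*26.982 + 3*28.085 + 12*15.999 = 450.441 g/mol.
Mass of Ca per formula unit: 3 × 40.078 = 120.234 g.
Weight fraction Ca = 120.234 / 450.441 = 0.2669.

26.69 wt%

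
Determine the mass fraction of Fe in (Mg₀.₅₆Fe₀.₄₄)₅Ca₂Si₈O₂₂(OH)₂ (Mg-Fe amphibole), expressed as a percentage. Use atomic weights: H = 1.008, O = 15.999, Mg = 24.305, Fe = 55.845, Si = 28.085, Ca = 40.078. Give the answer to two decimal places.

13.93 mass %

Formula mass = 2.80*24.305 + 2.20*55.845 + 2*40.078 + 8*28.085 + 24*15.999 + 2*1.008 = 881.741 g/mol, of which 122.859 g is Fe.
So Fe makes up 122.859/881.741 = 0.1393 of the mass, i.e. 13.93%.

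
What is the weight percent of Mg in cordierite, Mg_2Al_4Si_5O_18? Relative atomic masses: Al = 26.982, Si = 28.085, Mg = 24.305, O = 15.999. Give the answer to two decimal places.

M(Mg_2Al_4Si_5O_18) = 584.945 g/mol.
Mg contributes 2 × 24.305 = 48.610 g per mole.
48.610/584.945 = 0.0831 → 8.31%.

8.31 wt%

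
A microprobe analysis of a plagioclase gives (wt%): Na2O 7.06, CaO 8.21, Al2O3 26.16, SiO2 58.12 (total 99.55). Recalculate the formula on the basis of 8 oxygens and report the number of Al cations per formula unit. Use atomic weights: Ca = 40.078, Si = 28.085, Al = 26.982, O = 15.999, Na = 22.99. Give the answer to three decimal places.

1.385 Al apfu

Na2O (M=61.979): mol = 0.11391; Na = 0.22782, O = 0.11391.
CaO (M=56.077): mol = 0.14641; Ca = 0.14641, O = 0.14641.
Al2O3 (M=101.961): mol = 0.25657; Al = 0.51314, O = 0.76971.
SiO2 (M=60.083): mol = 0.96733; Si = 0.96733, O = 1.93466.
ΣO = 2.96469; factor = 8/ΣO = 2.69843.
Al apfu = 0.51314 × 2.69843 = 1.385.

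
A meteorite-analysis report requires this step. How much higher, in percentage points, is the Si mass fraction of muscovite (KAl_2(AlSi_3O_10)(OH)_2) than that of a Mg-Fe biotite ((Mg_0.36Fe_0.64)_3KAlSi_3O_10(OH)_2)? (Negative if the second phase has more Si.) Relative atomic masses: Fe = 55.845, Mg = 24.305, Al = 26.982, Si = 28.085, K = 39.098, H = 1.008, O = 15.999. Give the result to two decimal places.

3.52 percentage points

M(KAl_2(AlSi_3O_10)(OH)_2) = 398.303 g/mol, so wt% Si = 84.255/398.303 × 100 = 21.15%.
M((Mg_0.36Fe_0.64)_3KAlSi_3O_10(OH)_2) = 477.811 g/mol, so wt% Si = 84.255/477.811 × 100 = 17.63%.
21.15 − 17.63 = 3.52 pp.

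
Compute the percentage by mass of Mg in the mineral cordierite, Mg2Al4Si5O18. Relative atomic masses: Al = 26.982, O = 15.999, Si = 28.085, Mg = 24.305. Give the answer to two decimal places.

Formula mass = 2×24.305 + 4×26.982 + 5×28.085 + 18×15.999 = 584.945 g/mol, of which 48.610 g is Mg.
So Mg makes up 48.610/584.945 = 0.0831 of the mass, i.e. 8.31%.

8.31 wt%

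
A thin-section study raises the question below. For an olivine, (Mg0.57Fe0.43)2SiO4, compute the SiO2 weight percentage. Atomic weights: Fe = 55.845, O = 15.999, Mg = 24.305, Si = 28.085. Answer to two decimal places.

Molar mass of (Mg0.57Fe0.43)2SiO4 = 1.14·24.305 + 0.86·55.845 + 1·28.085 + 4·15.999 = 167.815 g/mol.
Each formula unit contains 1 Si, equivalent to 1/1 = 1.0000 mol SiO2.
M(SiO2) = 1×28.085 + 2×15.999 = 60.083 g/mol.
Mass of SiO2 per formula unit = 1.0000 × 60.083 = 60.083 g.
SiO2 wt% = 60.083 / 167.815 × 100 = 35.80%.

35.80 wt%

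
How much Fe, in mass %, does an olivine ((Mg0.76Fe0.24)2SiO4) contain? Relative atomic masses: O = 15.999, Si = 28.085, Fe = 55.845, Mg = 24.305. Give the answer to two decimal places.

17.20 mass %

Molar mass of (Mg0.76Fe0.24)2SiO4: 1.52×24.305 + 0.48×55.845 + 1×28.085 + 4×15.999 = 155.830 g/mol.
Mass of Fe per formula unit: 0.48 × 55.845 = 26.806 g.
Weight fraction Fe = 26.806 / 155.830 = 0.1720.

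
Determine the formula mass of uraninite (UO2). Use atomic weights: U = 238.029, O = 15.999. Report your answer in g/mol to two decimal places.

U: 1 × 238.029 = 238.0290
O: 2 × 15.999 = 31.9980
Summing the contributions gives the formula mass.

270.03 g/mol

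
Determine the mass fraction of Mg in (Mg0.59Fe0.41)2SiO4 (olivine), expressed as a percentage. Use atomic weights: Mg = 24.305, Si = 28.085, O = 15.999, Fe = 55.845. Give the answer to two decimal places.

M((Mg0.59Fe0.41)2SiO4) = 166.554 g/mol.
Mg contributes 1.18 × 24.305 = 28.680 g per mole.
28.680/166.554 = 0.1722 → 17.22%.

17.22 mass %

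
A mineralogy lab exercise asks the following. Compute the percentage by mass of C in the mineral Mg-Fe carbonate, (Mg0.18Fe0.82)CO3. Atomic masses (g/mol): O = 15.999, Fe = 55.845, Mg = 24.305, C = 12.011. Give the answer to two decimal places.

10.90 wt%

M((Mg0.18Fe0.82)CO3) = 110.176 g/mol.
C contributes 1 × 12.011 = 12.011 g per mole.
12.011/110.176 = 0.1090 → 10.90%.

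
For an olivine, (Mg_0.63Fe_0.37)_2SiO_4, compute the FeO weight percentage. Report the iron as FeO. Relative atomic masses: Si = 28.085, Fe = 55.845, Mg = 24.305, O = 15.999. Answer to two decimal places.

Formula mass = 164.031 g/mol.
0.74 Fe → 0.7400 mol FeO per formula unit; M(FeO) = 71.844, so FeO mass = 53.165 g.
53.165/164.031 × 100 = 32.41 wt%.

32.41 wt%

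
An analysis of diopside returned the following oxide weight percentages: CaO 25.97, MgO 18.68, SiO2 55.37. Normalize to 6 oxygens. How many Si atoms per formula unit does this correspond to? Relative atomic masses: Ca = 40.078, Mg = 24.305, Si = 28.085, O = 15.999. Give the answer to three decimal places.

CaO (M=56.077): mol = 0.46311; Ca = 0.46311, O = 0.46311.
MgO (M=40.304): mol = 0.46348; Mg = 0.46348, O = 0.46348.
SiO2 (M=60.083): mol = 0.92156; Si = 0.92156, O = 1.84312.
ΣO = 2.76971; factor = 6/ΣO = 2.16629.
Si apfu = 0.92156 × 2.16629 = 1.996.

1.996 Si apfu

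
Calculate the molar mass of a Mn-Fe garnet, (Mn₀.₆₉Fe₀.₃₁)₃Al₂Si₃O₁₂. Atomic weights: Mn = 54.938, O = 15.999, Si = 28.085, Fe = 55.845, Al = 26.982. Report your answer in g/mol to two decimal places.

M = 2.07*54.938 + 0.93*55.845 + 2*26.982 + 3*28.085 + 12*15.999

495.86 g/mol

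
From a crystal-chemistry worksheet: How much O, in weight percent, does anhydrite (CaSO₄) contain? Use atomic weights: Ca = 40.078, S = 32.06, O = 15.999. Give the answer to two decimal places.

47.01 weight percent

Formula mass = 1×40.078 + 1×32.06 + 4×15.999 = 136.134 g/mol, of which 63.996 g is O.
So O makes up 63.996/136.134 = 0.4701 of the mass, i.e. 47.01%.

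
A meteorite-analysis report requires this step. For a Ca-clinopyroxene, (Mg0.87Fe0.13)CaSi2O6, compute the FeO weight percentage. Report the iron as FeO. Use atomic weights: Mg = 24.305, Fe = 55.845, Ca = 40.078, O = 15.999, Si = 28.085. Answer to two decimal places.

4.23 wt%

M((Mg0.87Fe0.13)CaSi2O6) = 220.647 g/mol; M(FeO) = 71.844 g/mol.
Moles FeO per formula unit = 0.13 Fe ÷ 1 = 0.1300.
FeO fraction = (0.1300 × 71.844) / 220.647 = 9.340/220.647 = 0.0423.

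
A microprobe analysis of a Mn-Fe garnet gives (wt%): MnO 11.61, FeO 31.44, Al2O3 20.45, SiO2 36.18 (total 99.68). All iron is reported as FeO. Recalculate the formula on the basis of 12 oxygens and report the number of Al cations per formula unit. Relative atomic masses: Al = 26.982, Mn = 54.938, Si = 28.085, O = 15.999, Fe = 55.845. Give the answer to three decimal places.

MnO: 11.61/70.937 = 0.16367 mol → 0.16367 mol Mn, 0.16367 mol O.
FeO: 31.44/71.844 = 0.43761 mol → 0.43761 mol Fe, 0.43761 mol O.
Al2O3: 20.45/101.961 = 0.20057 mol → 0.40114 mol Al, 0.60171 mol O.
SiO2: 36.18/60.083 = 0.60217 mol → 0.60217 mol Si, 1.20434 mol O.
Total oxygen = 2.40733 mol. Normalization factor = 12/2.40733 = 4.98478.
Al per 12 O = 0.40114 × 4.98478 = 2.000.

2.000 Al apfu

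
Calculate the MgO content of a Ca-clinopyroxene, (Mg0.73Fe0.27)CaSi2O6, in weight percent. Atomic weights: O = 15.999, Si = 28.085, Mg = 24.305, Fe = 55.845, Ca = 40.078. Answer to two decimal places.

Formula mass = 225.063 g/mol.
0.73 Mg → 0.7300 mol MgO per formula unit; M(MgO) = 40.304, so MgO mass = 29.422 g.
29.422/225.063 × 100 = 13.07 wt%.

13.07 wt%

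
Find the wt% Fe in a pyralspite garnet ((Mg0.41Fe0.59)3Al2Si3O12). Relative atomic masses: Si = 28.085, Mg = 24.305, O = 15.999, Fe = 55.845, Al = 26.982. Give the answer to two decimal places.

21.54 weight percent

Formula mass = 1.23·24.305 + 1.77·55.845 + 2·26.982 + 3·28.085 + 12·15.999 = 458.948 g/mol, of which 98.846 g is Fe.
So Fe makes up 98.846/458.948 = 0.2154 of the mass, i.e. 21.54%.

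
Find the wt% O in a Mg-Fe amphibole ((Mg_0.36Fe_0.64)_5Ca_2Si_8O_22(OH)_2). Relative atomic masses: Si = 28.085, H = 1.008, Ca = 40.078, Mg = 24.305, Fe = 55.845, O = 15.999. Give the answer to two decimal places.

Molar mass of (Mg_0.36Fe_0.64)_5Ca_2Si_8O_22(OH)_2: 1.80·24.305 + 3.20·55.845 + 2·40.078 + 8·28.085 + 24·15.999 + 2·1.008 = 913.281 g/mol.
Mass of O per formula unit: 24 × 15.999 = 383.976 g.
Weight fraction O = 383.976 / 913.281 = 0.4204.

42.04 weight percent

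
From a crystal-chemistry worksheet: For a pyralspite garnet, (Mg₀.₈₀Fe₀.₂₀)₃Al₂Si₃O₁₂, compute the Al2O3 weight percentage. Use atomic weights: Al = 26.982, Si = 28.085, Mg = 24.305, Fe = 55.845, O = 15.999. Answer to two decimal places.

Molar mass of (Mg₀.₈₀Fe₀.₂₀)₃Al₂Si₃O₁₂ = 2.40*24.305 + 0.60*55.845 + 2*26.982 + 3*28.085 + 12*15.999 = 422.046 g/mol.
Each formula unit contains 2 Al, equivalent to 2/2 = 1.0000 mol Al2O3.
M(Al2O3) = 2×26.982 + 3×15.999 = 101.961 g/mol.
Mass of Al2O3 per formula unit = 1.0000 × 101.961 = 101.961 g.
Al2O3 wt% = 101.961 / 422.046 × 100 = 24.16%.

24.16 wt%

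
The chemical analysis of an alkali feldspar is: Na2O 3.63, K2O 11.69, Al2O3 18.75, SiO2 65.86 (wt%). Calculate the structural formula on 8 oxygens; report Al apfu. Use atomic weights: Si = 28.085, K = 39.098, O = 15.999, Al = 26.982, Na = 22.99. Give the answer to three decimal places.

Na2O (M=61.979): mol = 0.05857; Na = 0.11714, O = 0.05857.
K2O (M=94.195): mol = 0.12410; K = 0.24820, O = 0.12410.
Al2O3 (M=101.961): mol = 0.18389; Al = 0.36778, O = 0.55167.
SiO2 (M=60.083): mol = 1.09615; Si = 1.09615, O = 2.19230.
ΣO = 2.92664; factor = 8/ΣO = 2.73351.
Al apfu = 0.36778 × 2.73351 = 1.005.

1.005 Al apfu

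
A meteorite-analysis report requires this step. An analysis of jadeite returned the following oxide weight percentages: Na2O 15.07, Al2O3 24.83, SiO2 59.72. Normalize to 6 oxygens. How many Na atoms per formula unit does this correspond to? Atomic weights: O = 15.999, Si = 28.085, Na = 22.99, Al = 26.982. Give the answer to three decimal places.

0.985 Na apfu

Na2O (M=61.979): mol = 0.24315; Na = 0.48630, O = 0.24315.
Al2O3 (M=101.961): mol = 0.24352; Al = 0.48704, O = 0.73056.
SiO2 (M=60.083): mol = 0.99396; Si = 0.99396, O = 1.98792.
ΣO = 2.96163; factor = 6/ΣO = 2.02591.
Na apfu = 0.48630 × 2.02591 = 0.985.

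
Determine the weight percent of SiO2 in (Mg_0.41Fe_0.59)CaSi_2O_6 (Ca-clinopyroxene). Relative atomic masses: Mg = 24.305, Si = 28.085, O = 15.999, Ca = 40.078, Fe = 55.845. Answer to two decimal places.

Molar mass of (Mg_0.41Fe_0.59)CaSi_2O_6 = 0.41*24.305 + 0.59*55.845 + 1*40.078 + 2*28.085 + 6*15.999 = 235.156 g/mol.
Each formula unit contains 2 Si, equivalent to 2/1 = 2.0000 mol SiO2.
M(SiO2) = 1×28.085 + 2×15.999 = 60.083 g/mol.
Mass of SiO2 per formula unit = 2.0000 × 60.083 = 120.166 g.
SiO2 wt% = 120.166 / 235.156 × 100 = 51.10%.

51.10 wt%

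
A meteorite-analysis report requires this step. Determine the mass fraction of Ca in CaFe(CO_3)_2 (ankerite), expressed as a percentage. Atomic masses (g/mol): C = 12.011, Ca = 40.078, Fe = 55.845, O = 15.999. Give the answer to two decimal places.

18.56 mass %

M(CaFe(CO_3)_2) = 215.939 g/mol.
Ca contributes 1 × 40.078 = 40.078 g per mole.
40.078/215.939 = 0.1856 → 18.56%.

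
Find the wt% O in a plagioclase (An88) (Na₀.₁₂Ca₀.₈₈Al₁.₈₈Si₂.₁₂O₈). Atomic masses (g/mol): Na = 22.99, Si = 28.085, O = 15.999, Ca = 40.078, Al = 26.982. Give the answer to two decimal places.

Formula mass = 0.12*22.99 + 0.88*40.078 + 1.88*26.982 + 2.12*28.085 + 8*15.999 = 276.286 g/mol, of which 127.992 g is O.
So O makes up 127.992/276.286 = 0.4633 of the mass, i.e. 46.33%.

46.33 mass %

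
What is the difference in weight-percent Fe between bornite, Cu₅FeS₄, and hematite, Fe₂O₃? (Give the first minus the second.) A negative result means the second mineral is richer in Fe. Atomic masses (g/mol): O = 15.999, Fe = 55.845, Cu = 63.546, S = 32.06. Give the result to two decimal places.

-58.81 percentage points

M(Cu₅FeS₄) = 501.815 g/mol, so wt% Fe = 55.845/501.815 × 100 = 11.13%.
M(Fe₂O₃) = 159.687 g/mol, so wt% Fe = 111.690/159.687 × 100 = 69.94%.
11.13 − 69.94 = -58.81 pp.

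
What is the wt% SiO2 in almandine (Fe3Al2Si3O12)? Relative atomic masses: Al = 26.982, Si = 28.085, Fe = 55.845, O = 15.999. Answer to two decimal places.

Molar mass of Fe3Al2Si3O12 = 3×55.845 + 2×26.982 + 3×28.085 + 12×15.999 = 497.742 g/mol.
Each formula unit contains 3 Si, equivalent to 3/1 = 3.0000 mol SiO2.
M(SiO2) = 1×28.085 + 2×15.999 = 60.083 g/mol.
Mass of SiO2 per formula unit = 3.0000 × 60.083 = 180.249 g.
SiO2 wt% = 180.249 / 497.742 × 100 = 36.21%.

36.21 wt%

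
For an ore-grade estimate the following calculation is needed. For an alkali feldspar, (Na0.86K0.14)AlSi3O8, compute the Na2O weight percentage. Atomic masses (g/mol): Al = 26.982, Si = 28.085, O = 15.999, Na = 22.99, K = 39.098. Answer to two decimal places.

Molar mass of (Na0.86K0.14)AlSi3O8 = 0.86·22.99 + 0.14·39.098 + 1·26.982 + 3·28.085 + 8·15.999 = 264.474 g/mol.
Each formula unit contains 0.86 Na, equivalent to 0.86/2 = 0.4300 mol Na2O.
M(Na2O) = 2×22.99 + 1×15.999 = 61.979 g/mol.
Mass of Na2O per formula unit = 0.4300 × 61.979 = 26.651 g.
Na2O wt% = 26.651 / 264.474 × 100 = 10.08%.

10.08 wt%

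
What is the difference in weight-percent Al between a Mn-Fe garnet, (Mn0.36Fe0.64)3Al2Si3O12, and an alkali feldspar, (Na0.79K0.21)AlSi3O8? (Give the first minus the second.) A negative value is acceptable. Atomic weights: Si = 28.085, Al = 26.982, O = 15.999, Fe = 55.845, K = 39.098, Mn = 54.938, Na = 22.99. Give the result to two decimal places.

0.70 percentage points

Al in (Mn0.36Fe0.64)3Al2Si3O12: molar mass 496.762 g/mol; 2×26.982 = 53.964 g → 10.86 wt%.
Al in (Na0.79K0.21)AlSi3O8: molar mass 265.602 g/mol; 1×26.982 = 26.982 g → 10.16 wt%.
Difference = 10.86 − 10.16 = 0.70 percentage points.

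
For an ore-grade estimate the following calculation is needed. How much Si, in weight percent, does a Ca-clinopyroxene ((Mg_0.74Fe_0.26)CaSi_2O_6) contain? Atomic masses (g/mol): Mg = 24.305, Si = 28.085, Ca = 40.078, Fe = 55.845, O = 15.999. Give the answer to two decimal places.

24.99 weight percent

Molar mass of (Mg_0.74Fe_0.26)CaSi_2O_6: 0.74×24.305 + 0.26×55.845 + 1×40.078 + 2×28.085 + 6×15.999 = 224.747 g/mol.
Mass of Si per formula unit: 2 × 28.085 = 56.170 g.
Weight fraction Si = 56.170 / 224.747 = 0.2499.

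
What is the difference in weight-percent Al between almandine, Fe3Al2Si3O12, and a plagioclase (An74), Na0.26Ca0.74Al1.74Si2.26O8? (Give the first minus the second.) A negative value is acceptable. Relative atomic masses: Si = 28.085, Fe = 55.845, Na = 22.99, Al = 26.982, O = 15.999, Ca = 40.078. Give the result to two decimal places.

M(Fe3Al2Si3O12) = 497.742 g/mol, so wt% Al = 53.964/497.742 × 100 = 10.84%.
M(Na0.26Ca0.74Al1.74Si2.26O8) = 274.048 g/mol, so wt% Al = 46.949/274.048 × 100 = 17.13%.
10.84 − 17.13 = -6.29 pp.

-6.29 percentage points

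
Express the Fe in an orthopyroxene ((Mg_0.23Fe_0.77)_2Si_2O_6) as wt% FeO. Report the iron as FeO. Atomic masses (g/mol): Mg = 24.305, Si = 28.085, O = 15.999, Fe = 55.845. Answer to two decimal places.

44.37 wt%

Formula mass = 249.346 g/mol.
1.54 Fe → 1.5400 mol FeO per formula unit; M(FeO) = 71.844, so FeO mass = 110.640 g.
110.640/249.346 × 100 = 44.37 wt%.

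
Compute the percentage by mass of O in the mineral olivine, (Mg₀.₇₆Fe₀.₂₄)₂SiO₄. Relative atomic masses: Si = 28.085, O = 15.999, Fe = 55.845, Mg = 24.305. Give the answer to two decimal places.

Molar mass of (Mg₀.₇₆Fe₀.₂₄)₂SiO₄: 1.52×24.305 + 0.48×55.845 + 1×28.085 + 4×15.999 = 155.830 g/mol.
Mass of O per formula unit: 4 × 15.999 = 63.996 g.
Weight fraction O = 63.996 / 155.830 = 0.4107.

41.07 wt%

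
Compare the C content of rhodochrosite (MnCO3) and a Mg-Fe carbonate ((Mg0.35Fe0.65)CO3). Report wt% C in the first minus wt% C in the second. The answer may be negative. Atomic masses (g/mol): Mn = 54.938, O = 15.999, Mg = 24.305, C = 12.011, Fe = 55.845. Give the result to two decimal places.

First mineral: 12.011 g C in 114.946 g formula = 10.45 wt% C.
Second mineral: 12.011 g C in 104.814 g formula = 11.46 wt% C.
10.45% − 11.46% gives a difference of -1.01 percentage points.

-1.01 percentage points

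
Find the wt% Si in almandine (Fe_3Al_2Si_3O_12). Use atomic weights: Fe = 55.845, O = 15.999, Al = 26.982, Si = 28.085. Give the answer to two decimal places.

Molar mass of Fe_3Al_2Si_3O_12: 3·55.845 + 2·26.982 + 3·28.085 + 12·15.999 = 497.742 g/mol.
Mass of Si per formula unit: 3 × 28.085 = 84.255 g.
Weight fraction Si = 84.255 / 497.742 = 0.1693.

16.93 weight percent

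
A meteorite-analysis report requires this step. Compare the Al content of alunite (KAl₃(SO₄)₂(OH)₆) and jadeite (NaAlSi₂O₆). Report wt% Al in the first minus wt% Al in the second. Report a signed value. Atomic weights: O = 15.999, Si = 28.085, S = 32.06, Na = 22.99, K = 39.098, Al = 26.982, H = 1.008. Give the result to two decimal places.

6.19 percentage points

M(KAl₃(SO₄)₂(OH)₆) = 414.198 g/mol, so wt% Al = 80.946/414.198 × 100 = 19.54%.
M(NaAlSi₂O₆) = 202.136 g/mol, so wt% Al = 26.982/202.136 × 100 = 13.35%.
19.54 − 13.35 = 6.19 pp.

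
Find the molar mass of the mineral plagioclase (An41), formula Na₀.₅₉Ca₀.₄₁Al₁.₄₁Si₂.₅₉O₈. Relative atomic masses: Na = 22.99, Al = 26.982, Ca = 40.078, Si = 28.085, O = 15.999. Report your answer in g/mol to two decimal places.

268.77 g/mol

M = 0.59·22.99 + 0.41·40.078 + 1.41·26.982 + 2.59·28.085 + 8·15.999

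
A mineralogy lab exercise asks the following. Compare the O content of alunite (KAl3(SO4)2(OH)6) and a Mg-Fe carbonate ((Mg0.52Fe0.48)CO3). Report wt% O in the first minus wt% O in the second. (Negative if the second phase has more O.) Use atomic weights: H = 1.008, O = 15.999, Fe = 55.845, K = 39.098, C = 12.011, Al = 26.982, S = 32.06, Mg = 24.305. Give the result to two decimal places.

First mineral: 223.986 g O in 414.198 g formula = 54.08 wt% O.
Second mineral: 47.997 g O in 99.452 g formula = 48.26 wt% O.
54.08% − 48.26% gives a difference of 5.82 percentage points.

5.82 percentage points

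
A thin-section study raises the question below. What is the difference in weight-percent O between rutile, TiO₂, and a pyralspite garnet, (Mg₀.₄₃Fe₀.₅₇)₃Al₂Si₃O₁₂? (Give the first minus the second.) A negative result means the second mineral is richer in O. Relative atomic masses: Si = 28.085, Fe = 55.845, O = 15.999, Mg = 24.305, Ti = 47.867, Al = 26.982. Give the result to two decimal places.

-1.94 percentage points

M(TiO₂) = 79.865 g/mol, so wt% O = 31.998/79.865 × 100 = 40.07%.
M((Mg₀.₄₃Fe₀.₅₇)₃Al₂Si₃O₁₂) = 457.055 g/mol, so wt% O = 191.988/457.055 × 100 = 42.01%.
40.07 − 42.01 = -1.94 pp.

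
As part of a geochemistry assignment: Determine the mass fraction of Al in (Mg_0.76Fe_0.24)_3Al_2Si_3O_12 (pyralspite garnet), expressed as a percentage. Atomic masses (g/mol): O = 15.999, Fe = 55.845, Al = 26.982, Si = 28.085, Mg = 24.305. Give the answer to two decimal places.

Formula mass = 2.28·24.305 + 0.72·55.845 + 2·26.982 + 3·28.085 + 12·15.999 = 425.831 g/mol, of which 53.964 g is Al.
So Al makes up 53.964/425.831 = 0.1267 of the mass, i.e. 12.67%.

12.67 weight percent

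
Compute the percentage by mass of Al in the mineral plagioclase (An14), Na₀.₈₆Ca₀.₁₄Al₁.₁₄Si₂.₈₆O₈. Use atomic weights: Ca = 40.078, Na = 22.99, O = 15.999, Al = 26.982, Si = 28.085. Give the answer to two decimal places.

Molar mass of Na₀.₈₆Ca₀.₁₄Al₁.₁₄Si₂.₈₆O₈: 0.86×22.99 + 0.14×40.078 + 1.14×26.982 + 2.86×28.085 + 8×15.999 = 264.457 g/mol.
Mass of Al per formula unit: 1.14 × 26.982 = 30.759 g.
Weight fraction Al = 30.759 / 264.457 = 0.1163.

11.63 weight percent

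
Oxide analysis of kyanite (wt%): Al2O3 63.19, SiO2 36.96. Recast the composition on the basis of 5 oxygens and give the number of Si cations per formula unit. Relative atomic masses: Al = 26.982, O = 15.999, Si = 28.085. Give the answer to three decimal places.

0.996 Si apfu

63.19 wt% Al2O3 ÷ 101.961 g/mol = 0.61975 mol, giving 1.23950 Al and 1.85925 O.
36.96 wt% SiO2 ÷ 60.083 g/mol = 0.61515 mol, giving 0.61515 Si and 1.23030 O.
Oxygen sums to 3.08955; scaling by 5/3.08955 = 1.61836 puts the formula on 5 O.
Si: 0.61515 × 1.61836 = 0.996 atoms per formula unit.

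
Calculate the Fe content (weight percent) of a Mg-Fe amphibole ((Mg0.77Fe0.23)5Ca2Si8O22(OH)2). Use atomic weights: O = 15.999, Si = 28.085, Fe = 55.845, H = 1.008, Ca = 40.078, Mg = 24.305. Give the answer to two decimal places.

Formula mass = 3.85×24.305 + 1.15×55.845 + 2×40.078 + 8×28.085 + 24×15.999 + 2×1.008 = 848.624 g/mol, of which 64.222 g is Fe.
So Fe makes up 64.222/848.624 = 0.0757 of the mass, i.e. 7.57%.

7.57 weight percent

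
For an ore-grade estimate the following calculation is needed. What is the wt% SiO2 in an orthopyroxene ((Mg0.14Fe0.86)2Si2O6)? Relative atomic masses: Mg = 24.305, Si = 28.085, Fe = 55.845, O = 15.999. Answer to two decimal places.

Molar mass of (Mg0.14Fe0.86)2Si2O6 = 0.28·24.305 + 1.72·55.845 + 2·28.085 + 6·15.999 = 255.023 g/mol.
Each formula unit contains 2 Si, equivalent to 2/1 = 2.0000 mol SiO2.
M(SiO2) = 1×28.085 + 2×15.999 = 60.083 g/mol.
Mass of SiO2 per formula unit = 2.0000 × 60.083 = 120.166 g.
SiO2 wt% = 120.166 / 255.023 × 100 = 47.12%.

47.12 wt%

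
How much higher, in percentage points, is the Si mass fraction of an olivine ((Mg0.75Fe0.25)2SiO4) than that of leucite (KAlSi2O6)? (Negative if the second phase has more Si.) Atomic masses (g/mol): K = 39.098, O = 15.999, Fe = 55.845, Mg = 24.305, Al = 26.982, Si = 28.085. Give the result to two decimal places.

Si in (Mg0.75Fe0.25)2SiO4: molar mass 156.461 g/mol; 1×28.085 = 28.085 g → 17.95 wt%.
Si in KAlSi2O6: molar mass 218.244 g/mol; 2×28.085 = 56.170 g → 25.74 wt%.
Difference = 17.95 − 25.74 = -7.79 percentage points.

-7.79 percentage points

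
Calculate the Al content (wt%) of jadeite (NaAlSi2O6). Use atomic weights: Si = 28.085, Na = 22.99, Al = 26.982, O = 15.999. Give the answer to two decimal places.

13.35 wt%

Molar mass of NaAlSi2O6: 1·22.99 + 1·26.982 + 2·28.085 + 6·15.999 = 202.136 g/mol.
Mass of Al per formula unit: 1 × 26.982 = 26.982 g.
Weight fraction Al = 26.982 / 202.136 = 0.1335.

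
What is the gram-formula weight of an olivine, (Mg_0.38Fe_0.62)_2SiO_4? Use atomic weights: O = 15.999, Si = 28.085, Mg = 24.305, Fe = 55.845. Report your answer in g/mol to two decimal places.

M = 0.76×24.305 + 1.24×55.845 + 1×28.085 + 4×15.999

179.80 g/mol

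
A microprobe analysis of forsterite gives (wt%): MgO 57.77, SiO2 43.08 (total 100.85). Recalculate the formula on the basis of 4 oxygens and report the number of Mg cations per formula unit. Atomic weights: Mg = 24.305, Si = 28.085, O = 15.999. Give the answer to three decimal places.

2.000 Mg apfu

MgO: 57.77/40.304 = 1.43336 mol → 1.43336 mol Mg, 1.43336 mol O.
SiO2: 43.08/60.083 = 0.71701 mol → 0.71701 mol Si, 1.43402 mol O.
Total oxygen = 2.86738 mol. Normalization factor = 4/2.86738 = 1.39500.
Mg per 4 O = 1.43336 × 1.39500 = 2.000.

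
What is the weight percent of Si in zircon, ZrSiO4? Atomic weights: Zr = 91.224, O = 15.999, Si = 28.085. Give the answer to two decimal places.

15.32 mass %

M(ZrSiO4) = 183.305 g/mol.
Si contributes 1 × 28.085 = 28.085 g per mole.
28.085/183.305 = 0.1532 → 15.32%.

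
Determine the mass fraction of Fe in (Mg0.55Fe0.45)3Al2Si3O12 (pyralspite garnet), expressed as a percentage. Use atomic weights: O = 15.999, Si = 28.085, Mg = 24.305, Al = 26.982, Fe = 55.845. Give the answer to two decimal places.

16.92 mass %

M((Mg0.55Fe0.45)3Al2Si3O12) = 445.701 g/mol.
Fe contributes 1.35 × 55.845 = 75.391 g per mole.
75.391/445.701 = 0.1692 → 16.92%.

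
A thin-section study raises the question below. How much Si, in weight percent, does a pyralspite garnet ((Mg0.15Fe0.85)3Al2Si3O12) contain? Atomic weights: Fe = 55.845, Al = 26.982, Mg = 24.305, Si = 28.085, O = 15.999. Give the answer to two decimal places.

Formula mass = 0.45×24.305 + 2.55×55.845 + 2×26.982 + 3×28.085 + 12×15.999 = 483.549 g/mol, of which 84.255 g is Si.
So Si makes up 84.255/483.549 = 0.1742 of the mass, i.e. 17.42%.

17.42 weight percent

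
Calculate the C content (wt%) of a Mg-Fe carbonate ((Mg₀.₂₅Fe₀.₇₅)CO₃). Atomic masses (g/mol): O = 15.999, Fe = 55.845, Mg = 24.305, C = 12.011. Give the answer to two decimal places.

Formula mass = 0.25×24.305 + 0.75×55.845 + 1×12.011 + 3×15.999 = 107.968 g/mol, of which 12.011 g is C.
So C makes up 12.011/107.968 = 0.1112 of the mass, i.e. 11.12%.

11.12 wt%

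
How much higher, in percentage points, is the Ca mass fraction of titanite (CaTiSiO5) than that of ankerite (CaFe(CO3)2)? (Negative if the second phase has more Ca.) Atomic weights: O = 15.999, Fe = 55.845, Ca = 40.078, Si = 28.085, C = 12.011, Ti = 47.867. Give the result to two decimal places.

M(CaTiSiO5) = 196.025 g/mol, so wt% Ca = 40.078/196.025 × 100 = 20.45%.
M(CaFe(CO3)2) = 215.939 g/mol, so wt% Ca = 40.078/215.939 × 100 = 18.56%.
20.45 − 18.56 = 1.89 pp.

1.89 percentage points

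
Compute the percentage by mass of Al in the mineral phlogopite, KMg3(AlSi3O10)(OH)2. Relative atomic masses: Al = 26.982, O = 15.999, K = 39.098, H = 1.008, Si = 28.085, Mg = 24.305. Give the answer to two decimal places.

6.47 weight percent

M(KMg3(AlSi3O10)(OH)2) = 417.254 g/mol.
Al contributes 1 × 26.982 = 26.982 g per mole.
26.982/417.254 = 0.0647 → 6.47%.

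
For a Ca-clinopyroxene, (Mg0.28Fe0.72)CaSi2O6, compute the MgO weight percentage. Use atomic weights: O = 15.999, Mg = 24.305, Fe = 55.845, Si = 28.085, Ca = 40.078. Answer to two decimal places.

4.72 wt%

Formula mass = 239.256 g/mol.
0.28 Mg → 0.2800 mol MgO per formula unit; M(MgO) = 40.304, so MgO mass = 11.285 g.
11.285/239.256 × 100 = 4.72 wt%.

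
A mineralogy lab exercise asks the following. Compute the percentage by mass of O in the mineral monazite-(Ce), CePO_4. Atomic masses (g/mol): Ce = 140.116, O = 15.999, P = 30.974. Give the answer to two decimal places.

27.22 weight percent

Formula mass = 1*140.116 + 1*30.974 + 4*15.999 = 235.086 g/mol, of which 63.996 g is O.
So O makes up 63.996/235.086 = 0.2722 of the mass, i.e. 27.22%.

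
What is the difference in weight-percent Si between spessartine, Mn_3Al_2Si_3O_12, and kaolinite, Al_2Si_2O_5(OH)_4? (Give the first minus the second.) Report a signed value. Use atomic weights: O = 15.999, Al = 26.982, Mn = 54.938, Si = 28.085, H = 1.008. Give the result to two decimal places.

Si in Mn_3Al_2Si_3O_12: molar mass 495.021 g/mol; 3×28.085 = 84.255 g → 17.02 wt%.
Si in Al_2Si_2O_5(OH)_4: molar mass 258.157 g/mol; 2×28.085 = 56.170 g → 21.76 wt%.
Difference = 17.02 − 21.76 = -4.74 percentage points.

-4.74 percentage points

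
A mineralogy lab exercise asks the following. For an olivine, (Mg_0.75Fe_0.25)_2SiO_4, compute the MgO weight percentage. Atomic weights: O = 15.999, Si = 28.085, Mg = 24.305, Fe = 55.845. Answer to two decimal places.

Molar mass of (Mg_0.75Fe_0.25)_2SiO_4 = 1.50·24.305 + 0.50·55.845 + 1·28.085 + 4·15.999 = 156.461 g/mol.
Each formula unit contains 1.50 Mg, equivalent to 1.50/1 = 1.5000 mol MgO.
M(MgO) = 1×24.305 + 1×15.999 = 40.304 g/mol.
Mass of MgO per formula unit = 1.5000 × 40.304 = 60.456 g.
MgO wt% = 60.456 / 156.461 × 100 = 38.64%.

38.64 wt%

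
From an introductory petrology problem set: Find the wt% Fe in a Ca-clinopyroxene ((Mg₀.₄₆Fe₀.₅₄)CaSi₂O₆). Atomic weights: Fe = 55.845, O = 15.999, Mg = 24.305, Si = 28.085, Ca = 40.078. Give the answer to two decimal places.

Molar mass of (Mg₀.₄₆Fe₀.₅₄)CaSi₂O₆: 0.46·24.305 + 0.54·55.845 + 1·40.078 + 2·28.085 + 6·15.999 = 233.579 g/mol.
Mass of Fe per formula unit: 0.54 × 55.845 = 30.156 g.
Weight fraction Fe = 30.156 / 233.579 = 0.1291.

12.91 mass %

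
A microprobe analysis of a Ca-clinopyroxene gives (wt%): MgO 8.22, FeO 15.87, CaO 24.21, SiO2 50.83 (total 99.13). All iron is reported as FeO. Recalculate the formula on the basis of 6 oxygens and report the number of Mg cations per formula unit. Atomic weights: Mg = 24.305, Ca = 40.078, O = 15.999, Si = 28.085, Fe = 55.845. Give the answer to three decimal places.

8.22 wt% MgO ÷ 40.304 g/mol = 0.20395 mol, giving 0.20395 Mg and 0.20395 O.
15.87 wt% FeO ÷ 71.844 g/mol = 0.22090 mol, giving 0.22090 Fe and 0.22090 O.
24.21 wt% CaO ÷ 56.077 g/mol = 0.43173 mol, giving 0.43173 Ca and 0.43173 O.
50.83 wt% SiO2 ÷ 60.083 g/mol = 0.84600 mol, giving 0.84600 Si and 1.69200 O.
Oxygen sums to 2.54858; scaling by 6/2.54858 = 2.35425 puts the formula on 6 O.
Mg: 0.20395 × 2.35425 = 0.480 atoms per formula unit.

0.480 Mg apfu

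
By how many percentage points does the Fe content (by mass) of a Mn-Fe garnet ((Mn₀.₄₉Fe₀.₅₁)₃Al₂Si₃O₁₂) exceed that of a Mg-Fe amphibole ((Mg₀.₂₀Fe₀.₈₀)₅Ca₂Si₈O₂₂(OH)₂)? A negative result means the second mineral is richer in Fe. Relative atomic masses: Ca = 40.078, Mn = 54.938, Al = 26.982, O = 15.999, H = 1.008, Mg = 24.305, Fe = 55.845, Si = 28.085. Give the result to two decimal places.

-6.59 percentage points

First mineral: 85.443 g Fe in 496.409 g formula = 17.21 wt% Fe.
Second mineral: 223.380 g Fe in 938.513 g formula = 23.80 wt% Fe.
17.21% − 23.80% gives a difference of -6.59 percentage points.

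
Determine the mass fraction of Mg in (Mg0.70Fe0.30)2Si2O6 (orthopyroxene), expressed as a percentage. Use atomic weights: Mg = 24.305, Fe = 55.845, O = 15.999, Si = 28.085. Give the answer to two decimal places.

Formula mass = 1.40×24.305 + 0.60×55.845 + 2×28.085 + 6×15.999 = 219.698 g/mol, of which 34.027 g is Mg.
So Mg makes up 34.027/219.698 = 0.1549 of the mass, i.e. 15.49%.

15.49 weight percent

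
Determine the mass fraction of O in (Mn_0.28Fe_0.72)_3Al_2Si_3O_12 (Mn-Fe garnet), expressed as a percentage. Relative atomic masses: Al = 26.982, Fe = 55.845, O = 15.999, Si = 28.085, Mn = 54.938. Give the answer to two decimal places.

Formula mass = 0.84×54.938 + 2.16×55.845 + 2×26.982 + 3×28.085 + 12×15.999 = 496.980 g/mol, of which 191.988 g is O.
So O makes up 191.988/496.980 = 0.3863 of the mass, i.e. 38.63%.

38.63 mass %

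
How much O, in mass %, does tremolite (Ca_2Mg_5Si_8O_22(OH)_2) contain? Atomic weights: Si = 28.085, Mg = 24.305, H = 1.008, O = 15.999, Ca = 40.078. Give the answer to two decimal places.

Formula mass = 2·40.078 + 5·24.305 + 8·28.085 + 24·15.999 + 2·1.008 = 812.353 g/mol, of which 383.976 g is O.
So O makes up 383.976/812.353 = 0.4727 of the mass, i.e. 47.27%.

47.27 mass %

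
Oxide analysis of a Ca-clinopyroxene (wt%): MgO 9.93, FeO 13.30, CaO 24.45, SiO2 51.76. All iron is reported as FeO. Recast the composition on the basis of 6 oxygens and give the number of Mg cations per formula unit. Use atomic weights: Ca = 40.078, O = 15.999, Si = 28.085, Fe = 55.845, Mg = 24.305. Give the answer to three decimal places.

0.571 Mg apfu

MgO: 9.93/40.304 = 0.24638 mol → 0.24638 mol Mg, 0.24638 mol O.
FeO: 13.30/71.844 = 0.18512 mol → 0.18512 mol Fe, 0.18512 mol O.
CaO: 24.45/56.077 = 0.43601 mol → 0.43601 mol Ca, 0.43601 mol O.
SiO2: 51.76/60.083 = 0.86147 mol → 0.86147 mol Si, 1.72294 mol O.
Total oxygen = 2.59045 mol. Normalization factor = 6/2.59045 = 2.31620.
Mg per 6 O = 0.24638 × 2.31620 = 0.571.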